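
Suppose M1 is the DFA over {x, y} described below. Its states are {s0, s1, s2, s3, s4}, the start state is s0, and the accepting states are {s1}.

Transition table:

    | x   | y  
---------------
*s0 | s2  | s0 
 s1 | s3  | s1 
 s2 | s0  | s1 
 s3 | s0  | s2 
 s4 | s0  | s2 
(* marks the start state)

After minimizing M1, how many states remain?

States {s4} cannot be reached from the start state, so discard them.
Start with accepting vs non-accepting: {s1} | {s0,s2,s3}.
On input y, block {s0,s2,s3} splits into {s0,s3} and {s2}.
On input x, block {s0,s3} splits into {s0} and {s3}.
Stable partition: {s1} | {s0} | {s2} | {s3} — 4 equivalence classes.

4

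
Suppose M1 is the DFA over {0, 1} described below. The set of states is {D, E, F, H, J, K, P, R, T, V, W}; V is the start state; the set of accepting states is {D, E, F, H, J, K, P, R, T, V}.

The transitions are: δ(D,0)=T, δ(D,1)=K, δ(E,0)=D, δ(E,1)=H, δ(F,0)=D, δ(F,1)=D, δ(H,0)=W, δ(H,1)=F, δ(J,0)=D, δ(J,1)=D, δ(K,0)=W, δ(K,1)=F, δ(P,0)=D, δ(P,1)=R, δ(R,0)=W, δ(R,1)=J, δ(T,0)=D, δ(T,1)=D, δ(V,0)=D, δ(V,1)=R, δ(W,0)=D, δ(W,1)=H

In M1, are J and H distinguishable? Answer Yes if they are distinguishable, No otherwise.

Yes

Reachable states from the start: {D,F,H,J,K,R,T,V,W}. Unreachable: {E,P} — drop them.
P0 = {D,F,H,J,K,R,T,V} | {W}.
Split {D,F,H,J,K,R,T,V} by δ(·,0) → {D,F,J,T,V} and {H,K,R}.
On input 1, block {D,F,J,T,V} splits into {F,J,T} and {D,V}.
Split {D,V} by δ(·,0) → {D} and {V}.
The partition is now stable with 5 blocks: {F,J,T} | {W} | {H,K,R} | {D} | {V}.
J and H end up in different blocks, so they are distinguishable. For instance, the string '0' is accepted from only J.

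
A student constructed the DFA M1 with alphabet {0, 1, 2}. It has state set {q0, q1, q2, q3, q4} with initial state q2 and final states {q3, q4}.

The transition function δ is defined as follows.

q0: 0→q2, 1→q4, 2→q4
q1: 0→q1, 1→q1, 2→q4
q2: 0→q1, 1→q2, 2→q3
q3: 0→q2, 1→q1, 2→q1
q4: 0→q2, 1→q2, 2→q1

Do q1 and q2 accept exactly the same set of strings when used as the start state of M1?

States {q0} cannot be reached from the start state, so discard them.
Start with accepting vs non-accepting: {q3,q4} | {q1,q2}.
The partition is now stable with 2 blocks: {q3,q4} | {q1,q2}.
q1 and q2 lie in the same block of the stable partition, so they are equivalent — no string distinguishes them.

Yes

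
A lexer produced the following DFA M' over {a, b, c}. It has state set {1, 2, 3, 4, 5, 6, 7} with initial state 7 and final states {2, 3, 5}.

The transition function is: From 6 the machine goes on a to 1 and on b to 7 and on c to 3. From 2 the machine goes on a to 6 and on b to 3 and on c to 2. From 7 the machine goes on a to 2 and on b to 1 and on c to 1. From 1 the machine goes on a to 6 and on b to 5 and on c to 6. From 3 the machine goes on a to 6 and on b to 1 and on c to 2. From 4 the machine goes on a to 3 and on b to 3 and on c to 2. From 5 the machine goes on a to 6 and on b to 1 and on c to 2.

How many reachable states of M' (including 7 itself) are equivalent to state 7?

1

States {4} cannot be reached from the start state, so discard them.
Initial partition by acceptance: {2,3,5} | {1,6,7}.
Split {2,3,5} by δ(·,b) → {3,5} and {2}.
Split {1,6,7} by δ(·,a) → {1,6} and {7}.
Refine {1,6} on symbol b: members go to different blocks, giving {1} and {6}.
Stable partition: {3,5} | {1} | {2} | {7} | {6} — 5 equivalence classes.
The equivalence class containing 7 is {7}, of size 1.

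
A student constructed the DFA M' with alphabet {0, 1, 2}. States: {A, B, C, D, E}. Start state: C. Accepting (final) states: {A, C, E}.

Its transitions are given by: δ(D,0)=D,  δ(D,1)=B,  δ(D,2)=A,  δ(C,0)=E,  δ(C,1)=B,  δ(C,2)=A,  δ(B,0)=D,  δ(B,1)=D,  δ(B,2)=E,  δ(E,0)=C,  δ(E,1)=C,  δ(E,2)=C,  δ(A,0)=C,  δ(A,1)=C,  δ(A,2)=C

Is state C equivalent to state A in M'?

Every state is reachable, so we keep all 5.
Start with accepting vs non-accepting: {A,C,E} | {B,D}.
Split {A,C,E} by δ(·,1) → {A,E} and {C}.
The partition is now stable with 3 blocks: {A,E} | {B,D} | {C}.
C and A end up in different blocks, so they are distinguishable. For instance, the string '1' is accepted from only A.

No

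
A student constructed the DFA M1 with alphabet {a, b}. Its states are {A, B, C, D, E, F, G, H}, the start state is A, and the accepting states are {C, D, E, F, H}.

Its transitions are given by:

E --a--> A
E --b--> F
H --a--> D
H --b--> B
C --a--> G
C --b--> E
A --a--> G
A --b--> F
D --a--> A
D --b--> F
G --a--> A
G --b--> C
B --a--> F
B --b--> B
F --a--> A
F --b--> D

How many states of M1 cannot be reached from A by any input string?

No path from A leads to B, H; the other 6 states are all reachable.

2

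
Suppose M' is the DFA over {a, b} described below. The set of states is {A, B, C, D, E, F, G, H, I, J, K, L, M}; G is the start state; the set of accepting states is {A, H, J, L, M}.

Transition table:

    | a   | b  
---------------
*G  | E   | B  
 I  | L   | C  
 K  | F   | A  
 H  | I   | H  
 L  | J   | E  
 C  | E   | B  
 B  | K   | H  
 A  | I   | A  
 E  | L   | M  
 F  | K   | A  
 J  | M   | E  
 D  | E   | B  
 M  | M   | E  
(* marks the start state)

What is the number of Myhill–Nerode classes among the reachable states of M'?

Reachable states from the start: {A,B,C,E,F,G,H,I,J,K,L,M}. Unreachable: {D} — drop them.
Initial partition by acceptance: {A,H,J,L,M} | {B,C,E,F,G,I,K}.
On input a, block {A,H,J,L,M} splits into {J,L,M} and {A,H}.
Refine {B,C,E,F,G,I,K} on symbol a: members go to different blocks, giving {B,C,F,G,K} and {E,I}.
Split {B,C,F,G,K} by δ(·,a) → {B,F,K} and {C,G}.
Split {E,I} by δ(·,b) → {E} and {I}.
The partition is now stable with 6 blocks: {J,L,M} | {B,F,K} | {A,H} | {E} | {C,G} | {I}.

6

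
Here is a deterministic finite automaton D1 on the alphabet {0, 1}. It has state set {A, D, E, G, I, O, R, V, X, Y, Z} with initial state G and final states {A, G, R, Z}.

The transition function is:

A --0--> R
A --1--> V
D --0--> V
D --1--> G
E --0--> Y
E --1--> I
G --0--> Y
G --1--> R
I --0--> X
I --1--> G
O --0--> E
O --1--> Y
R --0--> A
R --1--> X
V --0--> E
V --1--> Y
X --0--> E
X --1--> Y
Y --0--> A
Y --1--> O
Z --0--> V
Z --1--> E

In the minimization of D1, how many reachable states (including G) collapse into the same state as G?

Reachable states from the start: {A,E,G,I,O,R,V,X,Y}. Unreachable: {D,Z} — drop them.
Start with accepting vs non-accepting: {A,G,R} | {E,I,O,V,X,Y}.
On input 0, block {A,G,R} splits into {A,R} and {G}.
On input 0, block {E,I,O,V,X,Y} splits into {E,I,O,V,X} and {Y}.
On input 0, block {E,I,O,V,X} splits into {I,O,V,X} and {E}.
Refine {I,O,V,X} on symbol 0: members go to different blocks, giving {O,V,X} and {I}.
The partition is now stable with 6 blocks: {A,R} | {O,V,X} | {G} | {Y} | {E} | {I}.
State G belongs to the block {G}, which has 1 states.

1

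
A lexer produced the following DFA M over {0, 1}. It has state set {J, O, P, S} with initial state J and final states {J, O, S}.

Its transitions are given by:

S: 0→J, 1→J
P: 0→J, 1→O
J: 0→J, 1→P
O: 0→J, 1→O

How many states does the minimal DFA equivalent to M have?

3

States {S} cannot be reached from the start state, so discard them.
Start with accepting vs non-accepting: {J,O} | {P}.
Refine {J,O} on symbol 1: members go to different blocks, giving {O} and {J}.
No further refinement is possible. Final partition (3 blocks): {O} | {P} | {J}.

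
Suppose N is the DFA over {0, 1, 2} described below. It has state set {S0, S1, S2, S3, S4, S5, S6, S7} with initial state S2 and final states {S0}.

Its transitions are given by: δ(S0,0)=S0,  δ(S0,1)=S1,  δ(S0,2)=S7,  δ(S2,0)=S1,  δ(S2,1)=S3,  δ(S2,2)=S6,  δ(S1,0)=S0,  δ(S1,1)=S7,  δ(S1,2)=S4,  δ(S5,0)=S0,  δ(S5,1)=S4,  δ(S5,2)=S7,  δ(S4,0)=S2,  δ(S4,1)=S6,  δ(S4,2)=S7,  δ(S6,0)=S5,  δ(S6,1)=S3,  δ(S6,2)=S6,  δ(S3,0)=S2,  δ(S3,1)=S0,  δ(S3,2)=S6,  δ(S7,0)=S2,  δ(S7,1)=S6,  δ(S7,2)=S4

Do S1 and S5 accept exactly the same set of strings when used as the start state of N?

Yes

All states are reachable from the start state.
P0 = {S0} | {S1,S2,S3,S4,S5,S6,S7}.
Split {S1,S2,S3,S4,S5,S6,S7} by δ(·,0) → {S2,S3,S4,S6,S7} and {S1,S5}.
Split {S2,S3,S4,S6,S7} by δ(·,0) → {S3,S4,S7} and {S2,S6}.
On input 1, block {S3,S4,S7} splits into {S4,S7} and {S3}.
No further refinement is possible. Final partition (5 blocks): {S0} | {S4,S7} | {S1,S5} | {S2,S6} | {S3}.
S1 and S5 lie in the same block of the stable partition, so they are equivalent — no string distinguishes them.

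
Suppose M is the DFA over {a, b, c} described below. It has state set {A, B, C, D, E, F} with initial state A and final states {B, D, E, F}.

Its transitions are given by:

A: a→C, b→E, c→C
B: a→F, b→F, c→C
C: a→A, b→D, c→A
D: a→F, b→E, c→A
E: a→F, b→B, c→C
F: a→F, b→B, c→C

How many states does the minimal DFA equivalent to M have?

Start with accepting vs non-accepting: {B,D,E,F} | {A,C}.
No further refinement is possible. Final partition (2 blocks): {B,D,E,F} | {A,C}.

2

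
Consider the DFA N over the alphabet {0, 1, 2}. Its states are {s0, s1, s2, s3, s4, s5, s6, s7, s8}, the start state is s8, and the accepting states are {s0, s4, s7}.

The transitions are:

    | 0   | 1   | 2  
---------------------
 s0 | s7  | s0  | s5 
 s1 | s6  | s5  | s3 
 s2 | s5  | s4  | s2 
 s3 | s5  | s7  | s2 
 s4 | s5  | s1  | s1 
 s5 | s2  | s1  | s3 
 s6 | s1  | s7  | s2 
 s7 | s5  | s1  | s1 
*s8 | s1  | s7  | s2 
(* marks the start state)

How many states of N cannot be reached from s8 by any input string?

No path from s8 leads to s0; the other 8 states are all reachable.

1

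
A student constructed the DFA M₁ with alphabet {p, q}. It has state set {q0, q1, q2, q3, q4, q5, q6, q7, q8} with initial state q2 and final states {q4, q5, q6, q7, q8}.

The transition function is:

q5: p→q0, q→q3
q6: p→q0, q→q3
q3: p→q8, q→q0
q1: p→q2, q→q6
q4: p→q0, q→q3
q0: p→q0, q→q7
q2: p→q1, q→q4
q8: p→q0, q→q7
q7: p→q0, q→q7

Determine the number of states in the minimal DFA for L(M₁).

Reachable states from the start: {q0,q1,q2,q3,q4,q6,q7,q8}. Unreachable: {q5} — drop them.
Initial partition by acceptance: {q4,q6,q7,q8} | {q0,q1,q2,q3}.
Split {q4,q6,q7,q8} by δ(·,q) → {q4,q6} and {q7,q8}.
Refine {q0,q1,q2,q3} on symbol p: members go to different blocks, giving {q0,q1,q2} and {q3}.
On input q, block {q0,q1,q2} splits into {q1,q2} and {q0}.
Stable partition: {q4,q6} | {q1,q2} | {q7,q8} | {q3} | {q0} — 5 equivalence classes.

5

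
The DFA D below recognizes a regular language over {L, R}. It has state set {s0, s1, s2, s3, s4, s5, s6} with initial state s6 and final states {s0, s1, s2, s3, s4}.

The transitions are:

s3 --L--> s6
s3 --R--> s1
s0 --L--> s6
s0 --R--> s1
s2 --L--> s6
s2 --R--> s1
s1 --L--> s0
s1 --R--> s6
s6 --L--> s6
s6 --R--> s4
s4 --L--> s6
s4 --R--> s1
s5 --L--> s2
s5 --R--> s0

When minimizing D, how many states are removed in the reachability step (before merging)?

3

No path from s6 leads to s2, s3, s5; the other 4 states are all reachable.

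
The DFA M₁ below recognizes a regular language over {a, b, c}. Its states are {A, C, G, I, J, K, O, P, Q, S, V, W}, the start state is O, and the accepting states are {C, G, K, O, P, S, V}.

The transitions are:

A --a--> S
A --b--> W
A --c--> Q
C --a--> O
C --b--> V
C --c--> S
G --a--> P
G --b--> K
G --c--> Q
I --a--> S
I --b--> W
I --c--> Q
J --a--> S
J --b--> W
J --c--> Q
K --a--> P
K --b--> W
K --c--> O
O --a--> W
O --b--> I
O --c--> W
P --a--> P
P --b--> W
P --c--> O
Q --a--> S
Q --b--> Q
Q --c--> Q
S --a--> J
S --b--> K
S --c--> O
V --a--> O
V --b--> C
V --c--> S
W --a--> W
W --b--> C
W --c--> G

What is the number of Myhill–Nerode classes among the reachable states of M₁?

First remove the unreachable states {A}; 11 states remain.
Start with accepting vs non-accepting: {C,G,K,O,P,S,V} | {I,J,Q,W}.
On input a, block {C,G,K,O,P,S,V} splits into {C,G,K,P,V} and {O,S}.
Refine {C,G,K,P,V} on symbol a: members go to different blocks, giving {G,K,P} and {C,V}.
Refine {G,K,P} on symbol b: members go to different blocks, giving {K,P} and {G}.
On input a, block {I,J,Q,W} splits into {I,J,Q} and {W}.
Split {I,J,Q} by δ(·,b) → {I,J} and {Q}.
Refine {O,S} on symbol a: members go to different blocks, giving {S} and {O}.
The partition is now stable with 8 blocks: {K,P} | {I,J} | {S} | {C,V} | {G} | {W} | {Q} | {O}.

8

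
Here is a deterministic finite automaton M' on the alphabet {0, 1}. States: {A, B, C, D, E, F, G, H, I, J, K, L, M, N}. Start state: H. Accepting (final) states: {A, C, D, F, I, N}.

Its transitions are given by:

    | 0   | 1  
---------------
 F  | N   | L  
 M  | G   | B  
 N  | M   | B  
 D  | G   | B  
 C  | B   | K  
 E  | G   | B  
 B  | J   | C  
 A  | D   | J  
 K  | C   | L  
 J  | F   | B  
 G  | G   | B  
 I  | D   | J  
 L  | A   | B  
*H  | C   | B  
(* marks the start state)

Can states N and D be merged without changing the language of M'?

Reachable states from the start: {A,B,C,D,F,G,H,J,K,L,M,N}. Unreachable: {E,I} — drop them.
P0 = {A,C,D,F,N} | {B,G,H,J,K,L,M}.
On input 0, block {A,C,D,F,N} splits into {C,D,N} and {A,F}.
Refine {B,G,H,J,K,L,M} on symbol 0: members go to different blocks, giving {B,G,M} and {H,K} and {J,L}.
On input 1, block {C,D,N} splits into {D,N} and {C}.
On input 0, block {B,G,M} splits into {G,M} and {B}.
On input 1, block {H,K} splits into {H} and {K}.
Stable partition: {D,N} | {G,M} | {A,F} | {H} | {J,L} | {C} | {B} | {K} — 8 equivalence classes.
N and D lie in the same block of the stable partition, so they are equivalent — no string distinguishes them.

Yes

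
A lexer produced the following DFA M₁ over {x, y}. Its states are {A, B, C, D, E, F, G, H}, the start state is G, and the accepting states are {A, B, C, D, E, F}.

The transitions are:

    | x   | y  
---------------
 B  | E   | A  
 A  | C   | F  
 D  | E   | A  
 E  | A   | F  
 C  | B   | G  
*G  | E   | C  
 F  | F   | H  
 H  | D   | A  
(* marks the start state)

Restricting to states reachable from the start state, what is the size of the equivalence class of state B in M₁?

2

All states are reachable from the start state.
P0 = {A,B,C,D,E,F} | {G,H}.
Refine {A,B,C,D,E,F} on symbol y: members go to different blocks, giving {A,B,D,E} and {C,F}.
Split {A,B,D,E} by δ(·,x) → {B,D,E} and {A}.
Refine {B,D,E} on symbol x: members go to different blocks, giving {B,D} and {E}.
Split {G,H} by δ(·,x) → {G} and {H}.
Refine {C,F} on symbol x: members go to different blocks, giving {C} and {F}.
No further refinement is possible. Final partition (7 blocks): {B,D} | {G} | {C} | {A} | {E} | {H} | {F}.
State B belongs to the block {B,D}, which has 2 states.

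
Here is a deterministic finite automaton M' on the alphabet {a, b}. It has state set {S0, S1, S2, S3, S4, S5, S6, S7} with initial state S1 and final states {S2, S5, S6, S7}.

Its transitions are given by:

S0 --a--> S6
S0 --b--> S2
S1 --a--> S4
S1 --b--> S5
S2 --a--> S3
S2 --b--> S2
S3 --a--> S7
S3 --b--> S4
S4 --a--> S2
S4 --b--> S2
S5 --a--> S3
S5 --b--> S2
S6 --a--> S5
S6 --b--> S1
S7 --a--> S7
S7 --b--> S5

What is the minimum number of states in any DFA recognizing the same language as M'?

5

Reachable states from the start: {S1,S2,S3,S4,S5,S7}. Unreachable: {S0,S6} — drop them.
Start with accepting vs non-accepting: {S2,S5,S7} | {S1,S3,S4}.
Split {S2,S5,S7} by δ(·,a) → {S2,S5} and {S7}.
Split {S1,S3,S4} by δ(·,a) → {S1} and {S3} and {S4}.
Stable partition: {S2,S5} | {S1} | {S7} | {S3} | {S4} — 5 equivalence classes.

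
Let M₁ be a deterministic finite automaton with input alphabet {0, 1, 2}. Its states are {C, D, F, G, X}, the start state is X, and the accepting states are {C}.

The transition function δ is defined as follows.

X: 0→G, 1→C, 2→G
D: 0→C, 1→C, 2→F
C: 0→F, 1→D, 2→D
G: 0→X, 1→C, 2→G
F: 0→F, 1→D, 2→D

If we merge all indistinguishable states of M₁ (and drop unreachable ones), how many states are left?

4

Every state is reachable, so we keep all 5.
Start with accepting vs non-accepting: {C} | {D,F,G,X}.
Refine {D,F,G,X} on symbol 0: members go to different blocks, giving {F,G,X} and {D}.
On input 1, block {F,G,X} splits into {G,X} and {F}.
The partition is now stable with 4 blocks: {C} | {G,X} | {D} | {F}.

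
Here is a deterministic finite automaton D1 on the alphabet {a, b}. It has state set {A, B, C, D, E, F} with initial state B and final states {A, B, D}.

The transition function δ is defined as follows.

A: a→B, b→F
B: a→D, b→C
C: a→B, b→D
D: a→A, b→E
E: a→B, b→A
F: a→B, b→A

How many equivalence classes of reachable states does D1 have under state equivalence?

P0 = {A,B,D} | {C,E,F}.
The partition is now stable with 2 blocks: {A,B,D} | {C,E,F}.

2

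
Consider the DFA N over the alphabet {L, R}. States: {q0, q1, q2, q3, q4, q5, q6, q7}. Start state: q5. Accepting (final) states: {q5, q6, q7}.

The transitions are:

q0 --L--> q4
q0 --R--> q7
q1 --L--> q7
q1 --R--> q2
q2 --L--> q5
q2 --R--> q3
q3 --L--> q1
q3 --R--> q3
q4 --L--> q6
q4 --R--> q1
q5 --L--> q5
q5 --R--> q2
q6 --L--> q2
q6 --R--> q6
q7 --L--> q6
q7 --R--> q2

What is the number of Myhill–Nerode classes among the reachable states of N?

6

Reachable states from the start: {q1,q2,q3,q5,q6,q7}. Unreachable: {q0,q4} — drop them.
Initial partition by acceptance: {q5,q6,q7} | {q1,q2,q3}.
On input L, block {q5,q6,q7} splits into {q5,q7} and {q6}.
Refine {q5,q7} on symbol L: members go to different blocks, giving {q5} and {q7}.
Refine {q1,q2,q3} on symbol L: members go to different blocks, giving {q1} and {q2} and {q3}.
The partition is now stable with 6 blocks: {q5} | {q1} | {q6} | {q7} | {q2} | {q3}.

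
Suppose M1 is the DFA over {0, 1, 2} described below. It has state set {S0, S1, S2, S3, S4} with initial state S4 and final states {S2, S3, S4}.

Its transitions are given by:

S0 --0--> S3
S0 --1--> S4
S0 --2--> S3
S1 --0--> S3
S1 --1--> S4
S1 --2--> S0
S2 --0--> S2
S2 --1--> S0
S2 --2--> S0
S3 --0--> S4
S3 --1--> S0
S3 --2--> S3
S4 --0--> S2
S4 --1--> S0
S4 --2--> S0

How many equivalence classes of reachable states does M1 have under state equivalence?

Reachable states from the start: {S0,S2,S3,S4}. Unreachable: {S1} — drop them.
P0 = {S2,S3,S4} | {S0}.
On input 2, block {S2,S3,S4} splits into {S2,S4} and {S3}.
Stable partition: {S2,S4} | {S0} | {S3} — 3 equivalence classes.

3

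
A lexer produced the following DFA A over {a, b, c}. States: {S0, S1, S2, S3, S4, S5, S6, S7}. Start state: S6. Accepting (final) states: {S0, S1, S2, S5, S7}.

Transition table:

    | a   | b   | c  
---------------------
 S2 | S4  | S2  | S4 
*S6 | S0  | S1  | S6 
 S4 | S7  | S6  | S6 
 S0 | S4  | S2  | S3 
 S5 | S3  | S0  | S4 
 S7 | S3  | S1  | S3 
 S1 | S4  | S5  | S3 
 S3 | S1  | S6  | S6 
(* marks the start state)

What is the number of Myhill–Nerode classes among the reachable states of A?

3

Start with accepting vs non-accepting: {S0,S1,S2,S5,S7} | {S3,S4,S6}.
Refine {S3,S4,S6} on symbol b: members go to different blocks, giving {S3,S4} and {S6}.
The partition is now stable with 3 blocks: {S0,S1,S2,S5,S7} | {S3,S4} | {S6}.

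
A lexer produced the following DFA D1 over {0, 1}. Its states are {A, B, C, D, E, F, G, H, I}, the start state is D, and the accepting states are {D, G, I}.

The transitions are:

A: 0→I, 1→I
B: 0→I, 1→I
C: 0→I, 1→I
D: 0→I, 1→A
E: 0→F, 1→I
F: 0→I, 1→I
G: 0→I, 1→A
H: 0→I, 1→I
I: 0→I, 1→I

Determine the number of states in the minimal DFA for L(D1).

3

States {B,C,E,F,G,H} cannot be reached from the start state, so discard them.
Start with accepting vs non-accepting: {D,I} | {A}.
Refine {D,I} on symbol 1: members go to different blocks, giving {D} and {I}.
The partition is now stable with 3 blocks: {D} | {A} | {I}.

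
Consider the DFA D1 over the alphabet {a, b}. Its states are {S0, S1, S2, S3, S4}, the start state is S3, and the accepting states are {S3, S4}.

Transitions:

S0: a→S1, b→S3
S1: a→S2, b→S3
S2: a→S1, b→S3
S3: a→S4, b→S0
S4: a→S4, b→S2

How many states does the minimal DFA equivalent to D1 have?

2

All states are reachable from the start state.
P0 = {S3,S4} | {S0,S1,S2}.
Stable partition: {S3,S4} | {S0,S1,S2} — 2 equivalence classes.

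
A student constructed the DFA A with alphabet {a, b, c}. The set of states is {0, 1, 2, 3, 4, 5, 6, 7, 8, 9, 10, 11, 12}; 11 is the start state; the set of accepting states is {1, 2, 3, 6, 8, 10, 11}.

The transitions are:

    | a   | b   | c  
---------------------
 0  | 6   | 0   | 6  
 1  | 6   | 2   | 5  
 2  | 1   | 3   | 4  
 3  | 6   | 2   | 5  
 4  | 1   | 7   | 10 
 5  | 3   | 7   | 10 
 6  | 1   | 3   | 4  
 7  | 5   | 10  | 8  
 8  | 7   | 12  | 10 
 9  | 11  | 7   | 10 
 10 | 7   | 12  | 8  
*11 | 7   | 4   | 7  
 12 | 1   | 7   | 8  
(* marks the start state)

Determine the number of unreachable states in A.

2

No path from 11 leads to 0, 9; the other 11 states are all reachable.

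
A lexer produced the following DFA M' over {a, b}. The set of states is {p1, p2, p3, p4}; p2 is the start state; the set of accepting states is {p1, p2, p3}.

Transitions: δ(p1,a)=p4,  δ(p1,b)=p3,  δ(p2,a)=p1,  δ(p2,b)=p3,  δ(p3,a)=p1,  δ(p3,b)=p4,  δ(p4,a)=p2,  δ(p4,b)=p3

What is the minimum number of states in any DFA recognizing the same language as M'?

4

P0 = {p1,p2,p3} | {p4}.
Split {p1,p2,p3} by δ(·,a) → {p2,p3} and {p1}.
Refine {p2,p3} on symbol b: members go to different blocks, giving {p2} and {p3}.
The partition is now stable with 4 blocks: {p2} | {p4} | {p1} | {p3}.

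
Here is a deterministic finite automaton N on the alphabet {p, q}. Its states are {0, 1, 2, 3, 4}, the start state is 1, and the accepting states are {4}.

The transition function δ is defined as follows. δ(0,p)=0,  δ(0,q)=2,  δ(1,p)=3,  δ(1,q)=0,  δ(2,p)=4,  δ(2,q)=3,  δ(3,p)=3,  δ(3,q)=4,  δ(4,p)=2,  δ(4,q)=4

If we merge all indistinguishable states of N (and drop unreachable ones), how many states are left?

Every state is reachable, so we keep all 5.
Initial partition by acceptance: {4} | {0,1,2,3}.
Refine {0,1,2,3} on symbol p: members go to different blocks, giving {0,1,3} and {2}.
Refine {0,1,3} on symbol q: members go to different blocks, giving {0} and {1} and {3}.
Stable partition: {4} | {0} | {2} | {1} | {3} — 5 equivalence classes.

5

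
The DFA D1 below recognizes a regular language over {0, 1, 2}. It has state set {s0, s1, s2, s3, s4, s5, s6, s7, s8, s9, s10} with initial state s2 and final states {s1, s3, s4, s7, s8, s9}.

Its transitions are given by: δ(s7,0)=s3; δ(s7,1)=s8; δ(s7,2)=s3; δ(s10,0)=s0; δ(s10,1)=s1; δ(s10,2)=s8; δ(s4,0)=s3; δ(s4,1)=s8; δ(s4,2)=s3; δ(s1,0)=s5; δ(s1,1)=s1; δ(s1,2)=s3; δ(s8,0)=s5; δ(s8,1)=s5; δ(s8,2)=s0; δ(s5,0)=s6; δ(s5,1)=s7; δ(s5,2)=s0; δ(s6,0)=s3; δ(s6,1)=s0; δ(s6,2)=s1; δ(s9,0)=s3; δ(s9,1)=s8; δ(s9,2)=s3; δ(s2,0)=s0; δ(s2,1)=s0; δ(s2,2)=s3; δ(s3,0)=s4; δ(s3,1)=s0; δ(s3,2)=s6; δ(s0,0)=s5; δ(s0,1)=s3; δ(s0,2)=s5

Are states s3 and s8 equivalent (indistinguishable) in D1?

First remove the unreachable states {s9,s10}; 9 states remain.
Initial partition by acceptance: {s1,s3,s4,s7,s8} | {s0,s2,s5,s6}.
On input 0, block {s1,s3,s4,s7,s8} splits into {s3,s4,s7} and {s1,s8}.
Split {s3,s4,s7} by δ(·,1) → {s4,s7} and {s3}.
Refine {s0,s2,s5,s6} on symbol 0: members go to different blocks, giving {s0,s2,s5} and {s6}.
On input 0, block {s0,s2,s5} splits into {s0,s2} and {s5}.
Refine {s0,s2} on symbol 0: members go to different blocks, giving {s0} and {s2}.
Split {s1,s8} by δ(·,1) → {s1} and {s8}.
No further refinement is possible. Final partition (8 blocks): {s4,s7} | {s0} | {s1} | {s3} | {s6} | {s5} | {s2} | {s8}.
s3 and s8 end up in different blocks, so they are distinguishable. For instance, the string '0' is accepted from only s3.

No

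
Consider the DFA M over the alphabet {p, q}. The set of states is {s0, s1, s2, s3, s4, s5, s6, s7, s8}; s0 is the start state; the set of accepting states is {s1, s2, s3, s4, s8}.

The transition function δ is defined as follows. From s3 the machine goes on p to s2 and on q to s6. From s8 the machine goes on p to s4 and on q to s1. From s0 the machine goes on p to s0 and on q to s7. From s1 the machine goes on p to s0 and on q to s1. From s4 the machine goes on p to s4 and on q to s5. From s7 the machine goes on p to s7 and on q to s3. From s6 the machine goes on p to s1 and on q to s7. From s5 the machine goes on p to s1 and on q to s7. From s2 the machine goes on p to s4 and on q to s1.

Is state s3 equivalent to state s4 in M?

First remove the unreachable states {s8}; 8 states remain.
P0 = {s1,s2,s3,s4} | {s0,s5,s6,s7}.
Refine {s1,s2,s3,s4} on symbol p: members go to different blocks, giving {s2,s3,s4} and {s1}.
Refine {s2,s3,s4} on symbol q: members go to different blocks, giving {s3,s4} and {s2}.
Refine {s3,s4} on symbol p: members go to different blocks, giving {s3} and {s4}.
Refine {s0,s5,s6,s7} on symbol p: members go to different blocks, giving {s0,s7} and {s5,s6}.
Refine {s0,s7} on symbol q: members go to different blocks, giving {s0} and {s7}.
No further refinement is possible. Final partition (7 blocks): {s3} | {s0} | {s1} | {s2} | {s4} | {s5,s6} | {s7}.
s3 and s4 end up in different blocks, so they are distinguishable. For instance, the string 'pq' is accepted from only s3.

No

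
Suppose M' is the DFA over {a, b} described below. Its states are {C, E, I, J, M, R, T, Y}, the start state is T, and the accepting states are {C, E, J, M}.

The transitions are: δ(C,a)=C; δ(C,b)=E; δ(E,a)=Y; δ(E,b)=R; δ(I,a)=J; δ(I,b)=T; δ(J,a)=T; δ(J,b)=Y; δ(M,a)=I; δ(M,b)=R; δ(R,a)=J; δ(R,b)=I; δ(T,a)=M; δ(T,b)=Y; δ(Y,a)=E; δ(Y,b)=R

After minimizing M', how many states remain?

2

First remove the unreachable states {C}; 7 states remain.
P0 = {E,J,M} | {I,R,T,Y}.
The partition is now stable with 2 blocks: {E,J,M} | {I,R,T,Y}.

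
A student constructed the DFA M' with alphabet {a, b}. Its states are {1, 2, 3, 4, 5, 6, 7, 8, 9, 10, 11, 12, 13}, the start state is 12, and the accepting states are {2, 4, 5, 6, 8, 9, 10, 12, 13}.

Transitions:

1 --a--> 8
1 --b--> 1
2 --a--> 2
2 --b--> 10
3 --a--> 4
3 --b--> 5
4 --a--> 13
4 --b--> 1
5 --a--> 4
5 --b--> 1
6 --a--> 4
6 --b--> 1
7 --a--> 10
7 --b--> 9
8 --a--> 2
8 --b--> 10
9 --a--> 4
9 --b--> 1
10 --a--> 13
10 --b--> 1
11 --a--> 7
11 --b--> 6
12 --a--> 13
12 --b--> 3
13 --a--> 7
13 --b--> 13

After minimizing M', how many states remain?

First remove the unreachable states {6,11}; 11 states remain.
Start with accepting vs non-accepting: {2,4,5,8,9,10,12,13} | {1,3,7}.
On input a, block {2,4,5,8,9,10,12,13} splits into {2,4,5,8,9,10,12} and {13}.
Refine {2,4,5,8,9,10,12} on symbol a: members go to different blocks, giving {2,5,8,9} and {4,10,12}.
Split {2,5,8,9} by δ(·,a) → {2,8} and {5,9}.
On input a, block {1,3,7} splits into {3,7} and {1}.
Refine {4,10,12} on symbol b: members go to different blocks, giving {4,10} and {12}.
Stable partition: {2,8} | {3,7} | {13} | {4,10} | {5,9} | {1} | {12} — 7 equivalence classes.

7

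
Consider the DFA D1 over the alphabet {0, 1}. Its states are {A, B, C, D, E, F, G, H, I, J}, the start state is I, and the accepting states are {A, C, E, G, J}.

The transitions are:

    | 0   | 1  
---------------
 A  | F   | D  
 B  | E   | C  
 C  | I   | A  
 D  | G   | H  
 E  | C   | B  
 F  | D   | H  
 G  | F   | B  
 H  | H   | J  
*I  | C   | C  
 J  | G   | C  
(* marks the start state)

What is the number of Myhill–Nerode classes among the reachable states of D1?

10

Initial partition by acceptance: {A,C,E,G,J} | {B,D,F,H,I}.
On input 0, block {A,C,E,G,J} splits into {A,C,G} and {E,J}.
On input 1, block {A,C,G} splits into {A,G} and {C}.
On input 0, block {B,D,F,H,I} splits into {F,H} and {B} and {D} and {I}.
Refine {A,G} on symbol 1: members go to different blocks, giving {A} and {G}.
Split {F,H} by δ(·,0) → {F} and {H}.
Split {E,J} by δ(·,0) → {E} and {J}.
The partition is now stable with 10 blocks: {A} | {F} | {E} | {C} | {B} | {D} | {I} | {G} | {H} | {J}.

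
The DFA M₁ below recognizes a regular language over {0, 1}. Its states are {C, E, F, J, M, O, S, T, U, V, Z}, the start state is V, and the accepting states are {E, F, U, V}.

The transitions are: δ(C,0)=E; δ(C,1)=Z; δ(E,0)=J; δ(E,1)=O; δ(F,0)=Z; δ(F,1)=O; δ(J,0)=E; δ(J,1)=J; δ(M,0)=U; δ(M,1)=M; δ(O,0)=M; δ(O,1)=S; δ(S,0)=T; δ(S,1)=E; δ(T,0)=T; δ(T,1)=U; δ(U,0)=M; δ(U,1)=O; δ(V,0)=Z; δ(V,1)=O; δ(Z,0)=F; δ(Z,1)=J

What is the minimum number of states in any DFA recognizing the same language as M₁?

4

Reachable states from the start: {E,F,J,M,O,S,T,U,V,Z}. Unreachable: {C} — drop them.
Initial partition by acceptance: {E,F,U,V} | {J,M,O,S,T,Z}.
Split {J,M,O,S,T,Z} by δ(·,0) → {J,M,Z} and {O,S,T}.
On input 0, block {O,S,T} splits into {S,T} and {O}.
No further refinement is possible. Final partition (4 blocks): {E,F,U,V} | {J,M,Z} | {S,T} | {O}.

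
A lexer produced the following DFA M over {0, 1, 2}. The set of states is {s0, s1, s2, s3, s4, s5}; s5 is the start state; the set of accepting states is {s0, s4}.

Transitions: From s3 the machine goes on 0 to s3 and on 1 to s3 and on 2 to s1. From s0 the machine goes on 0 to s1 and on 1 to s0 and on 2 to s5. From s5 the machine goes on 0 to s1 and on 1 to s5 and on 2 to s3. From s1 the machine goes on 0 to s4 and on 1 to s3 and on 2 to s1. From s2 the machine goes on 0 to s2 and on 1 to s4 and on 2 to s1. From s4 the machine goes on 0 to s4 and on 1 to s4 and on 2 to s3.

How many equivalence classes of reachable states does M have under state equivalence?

States {s0,s2} cannot be reached from the start state, so discard them.
P0 = {s4} | {s1,s3,s5}.
Split {s1,s3,s5} by δ(·,0) → {s3,s5} and {s1}.
Split {s3,s5} by δ(·,0) → {s3} and {s5}.
Stable partition: {s4} | {s3} | {s1} | {s5} — 4 equivalence classes.

4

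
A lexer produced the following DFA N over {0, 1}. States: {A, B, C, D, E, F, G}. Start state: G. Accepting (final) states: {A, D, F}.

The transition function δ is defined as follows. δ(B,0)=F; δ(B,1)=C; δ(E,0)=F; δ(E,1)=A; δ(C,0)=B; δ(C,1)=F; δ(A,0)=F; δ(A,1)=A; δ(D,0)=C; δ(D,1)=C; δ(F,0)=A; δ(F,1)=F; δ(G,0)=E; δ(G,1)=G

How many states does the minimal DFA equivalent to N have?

3

First remove the unreachable states {B,C,D}; 4 states remain.
P0 = {A,F} | {E,G}.
Split {E,G} by δ(·,0) → {E} and {G}.
The partition is now stable with 3 blocks: {A,F} | {E} | {G}.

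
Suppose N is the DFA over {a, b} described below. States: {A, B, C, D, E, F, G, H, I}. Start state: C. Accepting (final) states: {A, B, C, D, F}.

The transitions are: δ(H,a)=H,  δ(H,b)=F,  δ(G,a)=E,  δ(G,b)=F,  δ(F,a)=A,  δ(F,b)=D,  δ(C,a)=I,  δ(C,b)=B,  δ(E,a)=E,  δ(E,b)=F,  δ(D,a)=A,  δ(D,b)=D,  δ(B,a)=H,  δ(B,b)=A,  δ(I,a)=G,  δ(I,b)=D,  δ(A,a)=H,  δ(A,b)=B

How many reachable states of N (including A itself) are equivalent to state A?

All states are reachable from the start state.
Initial partition by acceptance: {A,B,C,D,F} | {E,G,H,I}.
Refine {A,B,C,D,F} on symbol a: members go to different blocks, giving {A,B,C} and {D,F}.
No further refinement is possible. Final partition (3 blocks): {A,B,C} | {E,G,H,I} | {D,F}.
State A belongs to the block {A,B,C}, which has 3 states.

3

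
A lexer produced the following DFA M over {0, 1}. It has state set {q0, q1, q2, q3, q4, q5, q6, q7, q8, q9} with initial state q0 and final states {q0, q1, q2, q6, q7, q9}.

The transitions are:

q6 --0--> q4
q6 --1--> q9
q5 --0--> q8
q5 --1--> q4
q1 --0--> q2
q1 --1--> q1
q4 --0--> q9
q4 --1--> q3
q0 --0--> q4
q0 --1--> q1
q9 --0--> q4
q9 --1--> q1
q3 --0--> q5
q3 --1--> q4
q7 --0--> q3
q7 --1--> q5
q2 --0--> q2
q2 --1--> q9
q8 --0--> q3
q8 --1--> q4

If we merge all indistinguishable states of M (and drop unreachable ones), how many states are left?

States {q6,q7} cannot be reached from the start state, so discard them.
P0 = {q0,q1,q2,q9} | {q3,q4,q5,q8}.
On input 0, block {q0,q1,q2,q9} splits into {q0,q9} and {q1,q2}.
On input 0, block {q3,q4,q5,q8} splits into {q3,q5,q8} and {q4}.
Split {q1,q2} by δ(·,1) → {q1} and {q2}.
Stable partition: {q0,q9} | {q3,q5,q8} | {q1} | {q4} | {q2} — 5 equivalence classes.

5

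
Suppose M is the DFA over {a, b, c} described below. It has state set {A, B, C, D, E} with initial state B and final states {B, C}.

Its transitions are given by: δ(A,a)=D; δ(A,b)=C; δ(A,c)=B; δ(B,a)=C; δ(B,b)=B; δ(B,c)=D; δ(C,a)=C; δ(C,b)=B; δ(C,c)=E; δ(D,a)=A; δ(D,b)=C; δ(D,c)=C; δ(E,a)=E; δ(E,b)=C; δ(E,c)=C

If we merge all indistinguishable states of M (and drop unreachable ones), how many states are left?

2

Every state is reachable, so we keep all 5.
P0 = {B,C} | {A,D,E}.
The partition is now stable with 2 blocks: {B,C} | {A,D,E}.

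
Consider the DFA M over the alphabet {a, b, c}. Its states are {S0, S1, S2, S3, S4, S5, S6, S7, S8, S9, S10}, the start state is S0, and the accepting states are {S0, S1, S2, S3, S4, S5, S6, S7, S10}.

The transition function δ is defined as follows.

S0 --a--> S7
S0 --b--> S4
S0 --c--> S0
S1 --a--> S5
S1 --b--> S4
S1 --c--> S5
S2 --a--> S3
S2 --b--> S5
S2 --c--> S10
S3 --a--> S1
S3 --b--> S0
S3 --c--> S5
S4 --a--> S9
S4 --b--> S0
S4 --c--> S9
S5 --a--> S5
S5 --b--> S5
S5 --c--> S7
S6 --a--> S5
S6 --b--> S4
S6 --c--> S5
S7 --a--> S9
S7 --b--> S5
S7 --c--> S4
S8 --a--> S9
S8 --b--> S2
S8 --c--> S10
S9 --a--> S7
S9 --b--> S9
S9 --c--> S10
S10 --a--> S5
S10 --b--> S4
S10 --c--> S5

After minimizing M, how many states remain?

6

States {S1,S2,S3,S6,S8} cannot be reached from the start state, so discard them.
P0 = {S0,S4,S5,S7,S10} | {S9}.
Split {S0,S4,S5,S7,S10} by δ(·,a) → {S0,S5,S10} and {S4,S7}.
Refine {S0,S5,S10} on symbol a: members go to different blocks, giving {S5,S10} and {S0}.
Refine {S5,S10} on symbol b: members go to different blocks, giving {S5} and {S10}.
Refine {S4,S7} on symbol b: members go to different blocks, giving {S4} and {S7}.
The partition is now stable with 6 blocks: {S5} | {S9} | {S4} | {S0} | {S10} | {S7}.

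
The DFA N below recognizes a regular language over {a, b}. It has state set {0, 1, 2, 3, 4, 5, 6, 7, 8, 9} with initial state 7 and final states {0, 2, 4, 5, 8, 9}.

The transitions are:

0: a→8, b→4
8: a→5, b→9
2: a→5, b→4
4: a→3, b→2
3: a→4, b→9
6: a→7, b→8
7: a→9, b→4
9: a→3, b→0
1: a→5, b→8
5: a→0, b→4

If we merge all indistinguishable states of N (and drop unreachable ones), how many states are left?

3

Reachable states from the start: {0,2,3,4,5,7,8,9}. Unreachable: {1,6} — drop them.
Start with accepting vs non-accepting: {0,2,4,5,8,9} | {3,7}.
On input a, block {0,2,4,5,8,9} splits into {0,2,5,8} and {4,9}.
Stable partition: {0,2,5,8} | {3,7} | {4,9} — 3 equivalence classes.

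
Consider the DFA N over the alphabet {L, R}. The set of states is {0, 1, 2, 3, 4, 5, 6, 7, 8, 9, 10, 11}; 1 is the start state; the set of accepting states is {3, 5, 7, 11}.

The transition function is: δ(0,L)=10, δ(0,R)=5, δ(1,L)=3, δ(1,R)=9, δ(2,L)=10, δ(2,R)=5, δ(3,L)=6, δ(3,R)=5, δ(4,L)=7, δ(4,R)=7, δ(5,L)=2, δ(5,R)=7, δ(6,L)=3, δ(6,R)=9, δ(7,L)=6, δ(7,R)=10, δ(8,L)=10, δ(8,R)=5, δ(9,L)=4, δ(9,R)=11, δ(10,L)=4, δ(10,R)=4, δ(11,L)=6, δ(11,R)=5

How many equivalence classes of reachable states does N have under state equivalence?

States {0,8} cannot be reached from the start state, so discard them.
P0 = {3,5,7,11} | {1,2,4,6,9,10}.
On input R, block {3,5,7,11} splits into {3,5,11} and {7}.
On input R, block {3,5,11} splits into {3,11} and {5}.
On input L, block {1,2,4,6,9,10} splits into {2,9,10} and {1,6} and {4}.
Split {2,9,10} by δ(·,L) → {9,10} and {2}.
On input R, block {9,10} splits into {9} and {10}.
The partition is now stable with 8 blocks: {3,11} | {9} | {7} | {5} | {1,6} | {4} | {2} | {10}.

8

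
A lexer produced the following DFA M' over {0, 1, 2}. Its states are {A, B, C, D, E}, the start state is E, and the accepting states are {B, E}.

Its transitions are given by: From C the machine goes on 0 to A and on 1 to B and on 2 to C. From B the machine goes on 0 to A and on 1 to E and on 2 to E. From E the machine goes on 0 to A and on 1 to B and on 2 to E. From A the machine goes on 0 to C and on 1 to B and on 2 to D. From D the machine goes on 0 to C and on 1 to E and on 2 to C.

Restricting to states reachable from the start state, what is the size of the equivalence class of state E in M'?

2

Every state is reachable, so we keep all 5.
Initial partition by acceptance: {B,E} | {A,C,D}.
No further refinement is possible. Final partition (2 blocks): {B,E} | {A,C,D}.
State E belongs to the block {B,E}, which has 2 states.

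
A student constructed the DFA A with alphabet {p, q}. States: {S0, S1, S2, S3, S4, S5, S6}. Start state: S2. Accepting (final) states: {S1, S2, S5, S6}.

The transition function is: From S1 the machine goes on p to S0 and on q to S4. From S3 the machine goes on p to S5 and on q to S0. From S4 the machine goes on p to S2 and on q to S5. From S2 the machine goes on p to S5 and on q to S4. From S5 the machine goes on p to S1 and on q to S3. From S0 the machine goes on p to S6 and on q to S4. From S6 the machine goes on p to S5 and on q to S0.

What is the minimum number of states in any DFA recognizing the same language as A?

Start with accepting vs non-accepting: {S1,S2,S5,S6} | {S0,S3,S4}.
Refine {S1,S2,S5,S6} on symbol p: members go to different blocks, giving {S2,S5,S6} and {S1}.
Refine {S2,S5,S6} on symbol p: members go to different blocks, giving {S2,S6} and {S5}.
Refine {S0,S3,S4} on symbol p: members go to different blocks, giving {S0,S4} and {S3}.
Split {S0,S4} by δ(·,q) → {S0} and {S4}.
Split {S2,S6} by δ(·,q) → {S2} and {S6}.
Stable partition: {S2} | {S0} | {S1} | {S5} | {S3} | {S4} | {S6} — 7 equivalence classes.

7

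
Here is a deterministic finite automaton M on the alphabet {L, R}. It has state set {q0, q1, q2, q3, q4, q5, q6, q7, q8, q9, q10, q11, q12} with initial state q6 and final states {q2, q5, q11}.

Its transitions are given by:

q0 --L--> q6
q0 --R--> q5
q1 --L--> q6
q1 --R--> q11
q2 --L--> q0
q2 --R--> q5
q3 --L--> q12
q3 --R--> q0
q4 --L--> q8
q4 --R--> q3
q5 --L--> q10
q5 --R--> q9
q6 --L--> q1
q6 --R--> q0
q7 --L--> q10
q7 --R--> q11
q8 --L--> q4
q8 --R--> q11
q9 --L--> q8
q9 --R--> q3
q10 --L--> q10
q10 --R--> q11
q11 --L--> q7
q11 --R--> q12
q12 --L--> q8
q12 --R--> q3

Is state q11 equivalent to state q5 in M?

States {q2} cannot be reached from the start state, so discard them.
P0 = {q5,q11} | {q0,q1,q3,q4,q6,q7,q8,q9,q10,q12}.
On input R, block {q0,q1,q3,q4,q6,q7,q8,q9,q10,q12} splits into {q0,q1,q7,q8,q10} and {q3,q4,q6,q9,q12}.
Refine {q0,q1,q7,q8,q10} on symbol L: members go to different blocks, giving {q0,q1,q8} and {q7,q10}.
Split {q3,q4,q6,q9,q12} by δ(·,L) → {q4,q6,q9,q12} and {q3}.
Split {q4,q6,q9,q12} by δ(·,R) → {q4,q9,q12} and {q6}.
On input L, block {q0,q1,q8} splits into {q0,q1} and {q8}.
No further refinement is possible. Final partition (7 blocks): {q5,q11} | {q0,q1} | {q4,q9,q12} | {q7,q10} | {q3} | {q6} | {q8}.
q11 and q5 lie in the same block of the stable partition, so they are equivalent — no string distinguishes them.

Yes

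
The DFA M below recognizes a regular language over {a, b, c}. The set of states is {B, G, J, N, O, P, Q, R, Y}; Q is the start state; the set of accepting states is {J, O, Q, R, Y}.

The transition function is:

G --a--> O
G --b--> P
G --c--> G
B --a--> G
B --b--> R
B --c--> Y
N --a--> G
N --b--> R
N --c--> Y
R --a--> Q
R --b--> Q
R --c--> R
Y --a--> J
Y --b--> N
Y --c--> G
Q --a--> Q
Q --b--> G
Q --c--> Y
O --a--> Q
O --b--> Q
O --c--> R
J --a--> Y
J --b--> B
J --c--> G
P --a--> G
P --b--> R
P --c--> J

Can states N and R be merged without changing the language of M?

No

Initial partition by acceptance: {J,O,Q,R,Y} | {B,G,N,P}.
On input b, block {J,O,Q,R,Y} splits into {J,Q,Y} and {O,R}.
Refine {J,Q,Y} on symbol c: members go to different blocks, giving {J,Y} and {Q}.
Split {B,G,N,P} by δ(·,a) → {B,N,P} and {G}.
The partition is now stable with 5 blocks: {J,Y} | {B,N,P} | {O,R} | {Q} | {G}.
N and R end up in different blocks, so they are distinguishable. For instance, the string 'ε' is accepted from only R.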